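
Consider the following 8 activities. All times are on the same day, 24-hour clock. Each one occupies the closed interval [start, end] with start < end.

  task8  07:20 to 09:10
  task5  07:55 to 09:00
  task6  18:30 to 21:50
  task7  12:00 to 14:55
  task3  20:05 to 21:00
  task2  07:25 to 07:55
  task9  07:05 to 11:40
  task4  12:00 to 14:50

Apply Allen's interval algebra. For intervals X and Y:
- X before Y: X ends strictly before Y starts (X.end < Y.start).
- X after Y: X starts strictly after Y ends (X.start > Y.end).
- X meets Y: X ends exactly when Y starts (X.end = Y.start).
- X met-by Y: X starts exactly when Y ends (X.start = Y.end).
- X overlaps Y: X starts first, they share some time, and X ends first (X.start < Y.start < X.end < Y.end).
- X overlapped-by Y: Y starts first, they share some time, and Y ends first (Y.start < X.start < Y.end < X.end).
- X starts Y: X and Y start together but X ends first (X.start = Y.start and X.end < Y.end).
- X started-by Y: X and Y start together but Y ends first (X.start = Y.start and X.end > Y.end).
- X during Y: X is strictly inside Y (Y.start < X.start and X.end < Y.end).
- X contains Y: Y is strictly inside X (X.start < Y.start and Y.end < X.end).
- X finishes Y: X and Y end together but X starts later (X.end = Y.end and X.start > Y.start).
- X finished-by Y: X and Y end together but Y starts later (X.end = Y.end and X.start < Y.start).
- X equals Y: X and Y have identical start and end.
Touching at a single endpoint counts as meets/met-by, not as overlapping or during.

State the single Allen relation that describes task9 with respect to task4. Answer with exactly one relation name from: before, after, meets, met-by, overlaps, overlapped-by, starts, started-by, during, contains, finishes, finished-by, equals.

before

task9 = [07:05, 11:40]; task4 = [12:00, 14:50].
Compare endpoints: task9.start < task4.start, task9.start < task4.end, task9.end < task4.start, task9.end < task4.end.
That pattern is 'before'.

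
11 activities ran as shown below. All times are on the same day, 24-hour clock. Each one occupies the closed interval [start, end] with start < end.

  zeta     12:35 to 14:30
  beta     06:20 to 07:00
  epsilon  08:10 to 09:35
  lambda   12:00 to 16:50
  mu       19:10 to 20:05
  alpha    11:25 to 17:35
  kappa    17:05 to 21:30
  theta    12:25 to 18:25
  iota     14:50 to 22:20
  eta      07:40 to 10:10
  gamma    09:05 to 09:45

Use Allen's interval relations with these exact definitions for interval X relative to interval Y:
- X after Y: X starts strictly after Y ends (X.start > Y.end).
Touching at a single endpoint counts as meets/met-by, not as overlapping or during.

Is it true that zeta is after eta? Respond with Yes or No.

zeta = [12:35, 14:30], eta = [07:40, 10:10].
Actual relation of zeta to eta: after.
Asked whether 'after' holds → Yes.

Yes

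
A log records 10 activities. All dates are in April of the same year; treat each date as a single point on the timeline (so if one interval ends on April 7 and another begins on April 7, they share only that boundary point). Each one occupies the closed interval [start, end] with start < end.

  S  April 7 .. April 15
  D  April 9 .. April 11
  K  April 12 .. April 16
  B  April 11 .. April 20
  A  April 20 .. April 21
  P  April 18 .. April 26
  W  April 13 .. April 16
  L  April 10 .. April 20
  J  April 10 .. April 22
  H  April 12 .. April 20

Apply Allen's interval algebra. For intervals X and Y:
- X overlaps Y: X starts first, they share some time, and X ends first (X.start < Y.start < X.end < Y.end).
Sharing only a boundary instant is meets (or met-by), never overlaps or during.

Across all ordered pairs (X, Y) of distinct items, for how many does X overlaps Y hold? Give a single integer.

Checking all 90 ordered pairs for relation 'overlaps'; matching pairs in alphabetical order:
(B, P): B overlaps P ✓
(D, J): D overlaps J ✓
(D, L): D overlaps L ✓
(H, P): H overlaps P ✓
(J, P): J overlaps P ✓
(L, P): L overlaps P ✓
(S, B): S overlaps B ✓
(S, H): S overlaps H ✓
(S, J): S overlaps J ✓
(S, K): S overlaps K ✓
(S, L): S overlaps L ✓
(S, W): S overlaps W ✓
Count: 12.

12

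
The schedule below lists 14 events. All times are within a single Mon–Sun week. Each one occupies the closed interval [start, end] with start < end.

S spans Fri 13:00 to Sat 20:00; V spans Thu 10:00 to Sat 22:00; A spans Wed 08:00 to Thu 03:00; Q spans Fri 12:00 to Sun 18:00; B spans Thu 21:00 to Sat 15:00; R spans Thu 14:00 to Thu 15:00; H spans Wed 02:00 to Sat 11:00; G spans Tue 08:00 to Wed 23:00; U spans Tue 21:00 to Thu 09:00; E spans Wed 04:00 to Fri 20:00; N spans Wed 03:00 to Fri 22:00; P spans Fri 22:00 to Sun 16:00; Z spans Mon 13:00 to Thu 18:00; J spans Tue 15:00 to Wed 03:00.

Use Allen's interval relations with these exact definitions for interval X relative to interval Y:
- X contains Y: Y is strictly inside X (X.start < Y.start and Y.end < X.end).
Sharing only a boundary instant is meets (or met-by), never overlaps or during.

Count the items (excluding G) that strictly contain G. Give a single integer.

1

Target G = [Tue 08:00, Wed 23:00].
A [Wed 08:00, Thu 03:00] → overlapped-by → no.
B [Thu 21:00, Sat 15:00] → after → no.
E [Wed 04:00, Fri 20:00] → overlapped-by → no.
H [Wed 02:00, Sat 11:00] → overlapped-by → no.
J [Tue 15:00, Wed 03:00] → during → no.
N [Wed 03:00, Fri 22:00] → overlapped-by → no.
P [Fri 22:00, Sun 16:00] → after → no.
Q [Fri 12:00, Sun 18:00] → after → no.
R [Thu 14:00, Thu 15:00] → after → no.
S [Fri 13:00, Sat 20:00] → after → no.
U [Tue 21:00, Thu 09:00] → overlapped-by → no.
V [Thu 10:00, Sat 22:00] → after → no.
Z [Mon 13:00, Thu 18:00] → contains → counts.
Total: 1.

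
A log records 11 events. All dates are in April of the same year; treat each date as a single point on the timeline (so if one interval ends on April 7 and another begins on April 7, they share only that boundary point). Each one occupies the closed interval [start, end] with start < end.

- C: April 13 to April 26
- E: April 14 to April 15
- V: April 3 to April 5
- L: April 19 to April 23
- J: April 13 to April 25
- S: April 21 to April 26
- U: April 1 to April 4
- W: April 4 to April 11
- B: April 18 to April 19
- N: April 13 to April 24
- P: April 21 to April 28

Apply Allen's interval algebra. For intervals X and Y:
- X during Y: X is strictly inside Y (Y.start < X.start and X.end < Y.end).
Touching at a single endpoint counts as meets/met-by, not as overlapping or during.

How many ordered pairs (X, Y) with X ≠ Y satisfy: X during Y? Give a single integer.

Checking all 110 ordered pairs for relation 'during'; matching pairs in alphabetical order:
(B, C): B during C ✓
(B, J): B during J ✓
(B, N): B during N ✓
(E, C): E during C ✓
(E, J): E during J ✓
(E, N): E during N ✓
(L, C): L during C ✓
(L, J): L during J ✓
(L, N): L during N ✓
Count: 9.

9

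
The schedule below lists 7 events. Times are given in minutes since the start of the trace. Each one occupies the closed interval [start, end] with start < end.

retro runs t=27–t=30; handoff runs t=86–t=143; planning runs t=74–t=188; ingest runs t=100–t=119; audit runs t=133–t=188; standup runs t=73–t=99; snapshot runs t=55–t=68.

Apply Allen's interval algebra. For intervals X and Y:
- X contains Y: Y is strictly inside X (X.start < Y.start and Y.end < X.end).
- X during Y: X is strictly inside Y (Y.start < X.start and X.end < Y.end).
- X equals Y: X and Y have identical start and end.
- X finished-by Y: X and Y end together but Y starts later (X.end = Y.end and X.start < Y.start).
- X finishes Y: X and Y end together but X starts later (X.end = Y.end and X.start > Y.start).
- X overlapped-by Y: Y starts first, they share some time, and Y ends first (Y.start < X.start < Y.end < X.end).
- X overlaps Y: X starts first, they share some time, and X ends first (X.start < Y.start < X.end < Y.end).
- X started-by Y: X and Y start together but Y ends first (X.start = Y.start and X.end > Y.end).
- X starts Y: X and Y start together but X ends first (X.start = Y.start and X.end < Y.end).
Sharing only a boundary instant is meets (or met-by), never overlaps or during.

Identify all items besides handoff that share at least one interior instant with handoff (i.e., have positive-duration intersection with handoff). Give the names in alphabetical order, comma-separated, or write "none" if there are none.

Target handoff = [t=86, t=143].
audit [t=133, t=188] → overlapped-by → yes.
ingest [t=100, t=119] → during → yes.
planning [t=74, t=188] → contains → yes.
retro [t=27, t=30] → before → no.
snapshot [t=55, t=68] → before → no.
standup [t=73, t=99] → overlaps → yes.
Result: audit, ingest, planning, standup.

audit, ingest, planning, standup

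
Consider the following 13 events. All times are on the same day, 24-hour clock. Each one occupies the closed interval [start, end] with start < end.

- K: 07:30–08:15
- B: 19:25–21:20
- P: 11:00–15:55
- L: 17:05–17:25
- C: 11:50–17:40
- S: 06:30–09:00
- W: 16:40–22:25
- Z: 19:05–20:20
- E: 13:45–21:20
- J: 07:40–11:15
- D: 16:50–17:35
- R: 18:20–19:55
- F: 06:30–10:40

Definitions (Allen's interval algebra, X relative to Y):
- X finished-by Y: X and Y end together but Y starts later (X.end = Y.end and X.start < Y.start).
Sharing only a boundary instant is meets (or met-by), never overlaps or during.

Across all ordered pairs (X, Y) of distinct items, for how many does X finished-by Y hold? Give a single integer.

1

Checking all 156 ordered pairs for relation 'finished-by'; matching pairs in alphabetical order:
(E, B): E finished-by B ✓
Count: 1.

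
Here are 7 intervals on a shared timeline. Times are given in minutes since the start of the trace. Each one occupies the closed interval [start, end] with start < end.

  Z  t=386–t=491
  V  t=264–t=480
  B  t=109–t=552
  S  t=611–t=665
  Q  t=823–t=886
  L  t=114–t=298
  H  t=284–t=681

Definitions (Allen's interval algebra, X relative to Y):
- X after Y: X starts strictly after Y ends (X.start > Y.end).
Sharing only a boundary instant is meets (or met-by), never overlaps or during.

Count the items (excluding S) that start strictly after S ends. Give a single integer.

Target S = [t=611, t=665].
B [t=109, t=552] → before → no.
H [t=284, t=681] → contains → no.
L [t=114, t=298] → before → no.
Q [t=823, t=886] → after → counts.
V [t=264, t=480] → before → no.
Z [t=386, t=491] → before → no.
Total: 1.

1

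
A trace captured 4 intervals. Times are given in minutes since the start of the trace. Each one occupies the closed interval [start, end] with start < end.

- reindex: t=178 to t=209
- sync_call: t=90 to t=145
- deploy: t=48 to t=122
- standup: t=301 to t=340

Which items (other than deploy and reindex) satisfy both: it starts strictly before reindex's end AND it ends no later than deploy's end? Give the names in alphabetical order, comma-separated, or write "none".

Conditions: its start is strictly before reindex's end (X.start < t=209) AND its end is no later than deploy's end (X.end <= t=122).
standup: start t=301 < t=209? ✗; end t=340 <= t=122? ✗ → no.
sync_call: start t=90 < t=209? ✓; end t=145 <= t=122? ✗ → no.
Result: none.

none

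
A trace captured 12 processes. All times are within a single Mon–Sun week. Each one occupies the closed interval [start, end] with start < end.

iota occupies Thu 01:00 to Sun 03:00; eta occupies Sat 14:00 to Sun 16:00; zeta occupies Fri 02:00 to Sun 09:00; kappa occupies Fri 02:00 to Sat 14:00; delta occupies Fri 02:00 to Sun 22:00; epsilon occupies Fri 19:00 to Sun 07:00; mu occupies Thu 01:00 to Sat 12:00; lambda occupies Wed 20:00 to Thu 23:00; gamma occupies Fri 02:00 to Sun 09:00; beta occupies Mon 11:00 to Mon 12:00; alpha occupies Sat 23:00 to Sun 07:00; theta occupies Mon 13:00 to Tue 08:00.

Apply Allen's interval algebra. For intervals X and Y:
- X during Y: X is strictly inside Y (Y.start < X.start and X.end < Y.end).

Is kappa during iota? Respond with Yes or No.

Yes

kappa = [Fri 02:00, Sat 14:00], iota = [Thu 01:00, Sun 03:00].
Actual relation of kappa to iota: during.
Asked whether 'during' holds → Yes.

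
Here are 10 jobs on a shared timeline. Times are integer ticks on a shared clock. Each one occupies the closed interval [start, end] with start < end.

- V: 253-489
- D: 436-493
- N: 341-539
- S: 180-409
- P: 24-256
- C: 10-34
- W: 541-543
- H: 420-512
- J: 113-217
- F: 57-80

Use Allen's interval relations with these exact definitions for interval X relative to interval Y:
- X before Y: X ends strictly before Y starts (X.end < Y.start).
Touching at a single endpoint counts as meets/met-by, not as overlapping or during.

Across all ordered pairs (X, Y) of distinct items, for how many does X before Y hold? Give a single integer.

31

Checking all 90 ordered pairs for relation 'before'; matching pairs in alphabetical order:
(C, D): C before D ✓
(C, F): C before F ✓
(C, H): C before H ✓
(C, J): C before J ✓
(C, N): C before N ✓
(C, S): C before S ✓
(C, V): C before V ✓
(C, W): C before W ✓
(D, W): D before W ✓
(F, D): F before D ✓
(F, H): F before H ✓
(F, J): F before J ✓
(F, N): F before N ✓
(F, S): F before S ✓
(F, V): F before V ✓
(F, W): F before W ✓
(H, W): H before W ✓
(J, D): J before D ✓
(J, H): J before H ✓
(J, N): J before N ✓
(J, V): J before V ✓
(J, W): J before W ✓
(N, W): N before W ✓
(P, D): P before D ✓
... plus 7 further pairs not listed.
Count: 31.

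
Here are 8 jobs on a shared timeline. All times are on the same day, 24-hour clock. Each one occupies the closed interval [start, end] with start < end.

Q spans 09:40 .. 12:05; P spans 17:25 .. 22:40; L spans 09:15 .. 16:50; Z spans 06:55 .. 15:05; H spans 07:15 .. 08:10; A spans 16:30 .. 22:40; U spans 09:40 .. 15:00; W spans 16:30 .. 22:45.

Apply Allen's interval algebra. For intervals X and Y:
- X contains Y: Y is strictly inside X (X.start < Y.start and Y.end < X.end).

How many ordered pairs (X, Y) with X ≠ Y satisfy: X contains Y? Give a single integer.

6

Checking all 56 ordered pairs for relation 'contains'; matching pairs in alphabetical order:
(L, Q): L contains Q ✓
(L, U): L contains U ✓
(W, P): W contains P ✓
(Z, H): Z contains H ✓
(Z, Q): Z contains Q ✓
(Z, U): Z contains U ✓
Count: 6.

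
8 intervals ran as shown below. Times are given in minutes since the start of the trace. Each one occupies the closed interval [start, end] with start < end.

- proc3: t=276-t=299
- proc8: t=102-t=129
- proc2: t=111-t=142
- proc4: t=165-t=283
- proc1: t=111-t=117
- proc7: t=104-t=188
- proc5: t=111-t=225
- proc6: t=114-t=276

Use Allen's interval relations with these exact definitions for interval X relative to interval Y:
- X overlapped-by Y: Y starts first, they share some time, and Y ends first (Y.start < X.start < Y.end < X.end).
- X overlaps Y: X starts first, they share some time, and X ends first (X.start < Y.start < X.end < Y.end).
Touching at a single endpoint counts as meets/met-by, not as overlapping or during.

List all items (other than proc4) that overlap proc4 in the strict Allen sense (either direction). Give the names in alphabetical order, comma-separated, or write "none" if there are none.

Target proc4 = [t=165, t=283].
proc1 [t=111, t=117] → before → no.
proc2 [t=111, t=142] → before → no.
proc3 [t=276, t=299] → overlapped-by → yes.
proc5 [t=111, t=225] → overlaps → yes.
proc6 [t=114, t=276] → overlaps → yes.
proc7 [t=104, t=188] → overlaps → yes.
proc8 [t=102, t=129] → before → no.
Result: proc3, proc5, proc6, proc7.

proc3, proc5, proc6, proc7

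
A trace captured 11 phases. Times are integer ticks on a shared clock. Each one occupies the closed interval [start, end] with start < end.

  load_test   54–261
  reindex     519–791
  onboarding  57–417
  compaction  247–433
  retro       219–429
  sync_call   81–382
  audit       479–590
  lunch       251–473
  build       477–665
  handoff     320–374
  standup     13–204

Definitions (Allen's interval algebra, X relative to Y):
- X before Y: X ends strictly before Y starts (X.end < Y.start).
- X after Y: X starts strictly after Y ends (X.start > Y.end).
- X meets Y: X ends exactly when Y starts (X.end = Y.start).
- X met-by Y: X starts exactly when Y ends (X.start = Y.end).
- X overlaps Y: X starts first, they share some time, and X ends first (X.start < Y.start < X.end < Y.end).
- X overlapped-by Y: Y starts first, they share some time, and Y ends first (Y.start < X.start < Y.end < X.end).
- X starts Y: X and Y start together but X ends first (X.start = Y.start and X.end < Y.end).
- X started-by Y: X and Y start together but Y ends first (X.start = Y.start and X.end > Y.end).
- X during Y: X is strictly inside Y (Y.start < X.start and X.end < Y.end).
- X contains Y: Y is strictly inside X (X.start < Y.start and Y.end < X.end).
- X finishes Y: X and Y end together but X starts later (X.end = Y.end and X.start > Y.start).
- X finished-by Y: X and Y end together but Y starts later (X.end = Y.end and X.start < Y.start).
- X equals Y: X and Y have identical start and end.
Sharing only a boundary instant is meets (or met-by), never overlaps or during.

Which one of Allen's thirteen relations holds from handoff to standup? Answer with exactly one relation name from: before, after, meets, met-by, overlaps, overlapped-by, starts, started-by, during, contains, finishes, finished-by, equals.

handoff = [320, 374]; standup = [13, 204].
Compare endpoints: handoff.start > standup.start, handoff.start > standup.end, handoff.end > standup.start, handoff.end > standup.end.
That pattern is 'after'.

after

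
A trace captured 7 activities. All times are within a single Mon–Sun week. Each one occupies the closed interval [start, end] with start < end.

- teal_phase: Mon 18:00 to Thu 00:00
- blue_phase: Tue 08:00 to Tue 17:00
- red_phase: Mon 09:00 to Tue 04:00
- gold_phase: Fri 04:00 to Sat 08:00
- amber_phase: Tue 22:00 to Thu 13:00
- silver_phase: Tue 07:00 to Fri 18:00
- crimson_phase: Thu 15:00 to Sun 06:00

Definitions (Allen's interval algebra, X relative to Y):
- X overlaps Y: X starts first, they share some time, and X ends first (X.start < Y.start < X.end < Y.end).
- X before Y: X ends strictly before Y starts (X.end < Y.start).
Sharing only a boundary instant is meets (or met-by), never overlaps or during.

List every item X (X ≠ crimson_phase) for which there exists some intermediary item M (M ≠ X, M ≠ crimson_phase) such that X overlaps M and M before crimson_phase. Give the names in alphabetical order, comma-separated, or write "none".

red_phase, teal_phase

Target crimson_phase = [Thu 15:00, Sun 06:00].
Intermediaries M with M before crimson_phase: amber_phase, blue_phase, red_phase, teal_phase.
Via amber_phase — items with X overlaps amber_phase: teal_phase.
Via blue_phase — items with X overlaps blue_phase: none.
Via red_phase — items with X overlaps red_phase: none.
Via teal_phase — items with X overlaps teal_phase: red_phase.
Union: red_phase, teal_phase.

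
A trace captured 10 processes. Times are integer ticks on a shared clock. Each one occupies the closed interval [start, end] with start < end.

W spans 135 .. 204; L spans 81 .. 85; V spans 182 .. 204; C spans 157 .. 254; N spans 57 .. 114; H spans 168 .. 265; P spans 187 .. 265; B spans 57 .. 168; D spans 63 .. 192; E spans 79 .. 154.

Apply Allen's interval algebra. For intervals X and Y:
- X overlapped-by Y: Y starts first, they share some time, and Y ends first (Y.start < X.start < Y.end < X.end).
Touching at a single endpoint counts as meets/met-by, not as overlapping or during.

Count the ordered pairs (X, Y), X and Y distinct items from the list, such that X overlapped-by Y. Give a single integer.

17

Checking all 90 ordered pairs for relation 'overlapped-by'; matching pairs in alphabetical order:
(C, B): C overlapped-by B ✓
(C, D): C overlapped-by D ✓
(C, W): C overlapped-by W ✓
(D, B): D overlapped-by B ✓
(D, N): D overlapped-by N ✓
(E, N): E overlapped-by N ✓
(H, C): H overlapped-by C ✓
(H, D): H overlapped-by D ✓
(H, W): H overlapped-by W ✓
(P, C): P overlapped-by C ✓
(P, D): P overlapped-by D ✓
(P, V): P overlapped-by V ✓
(P, W): P overlapped-by W ✓
(V, D): V overlapped-by D ✓
(W, B): W overlapped-by B ✓
(W, D): W overlapped-by D ✓
(W, E): W overlapped-by E ✓
Count: 17.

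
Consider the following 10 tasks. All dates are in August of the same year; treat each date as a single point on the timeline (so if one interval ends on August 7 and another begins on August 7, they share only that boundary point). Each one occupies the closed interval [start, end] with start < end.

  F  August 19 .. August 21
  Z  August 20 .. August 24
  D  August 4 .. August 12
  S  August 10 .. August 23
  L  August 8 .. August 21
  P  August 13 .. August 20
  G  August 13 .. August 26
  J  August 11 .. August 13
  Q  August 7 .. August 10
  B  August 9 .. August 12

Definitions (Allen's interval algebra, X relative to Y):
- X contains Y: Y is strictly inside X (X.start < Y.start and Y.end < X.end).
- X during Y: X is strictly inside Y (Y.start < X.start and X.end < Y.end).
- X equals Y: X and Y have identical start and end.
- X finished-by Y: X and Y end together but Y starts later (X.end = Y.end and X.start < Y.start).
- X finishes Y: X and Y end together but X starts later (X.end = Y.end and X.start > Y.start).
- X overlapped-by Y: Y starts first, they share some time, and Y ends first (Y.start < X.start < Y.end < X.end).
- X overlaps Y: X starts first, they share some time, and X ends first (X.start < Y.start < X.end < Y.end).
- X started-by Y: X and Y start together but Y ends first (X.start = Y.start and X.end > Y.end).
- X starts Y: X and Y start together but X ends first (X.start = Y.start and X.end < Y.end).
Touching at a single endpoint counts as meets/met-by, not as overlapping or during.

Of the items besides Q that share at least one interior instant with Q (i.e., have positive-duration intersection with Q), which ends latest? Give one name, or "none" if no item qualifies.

L

Target Q = [August 7, August 10].
B [August 9, August 12] → overlapped-by → candidate.
D [August 4, August 12] → contains → candidate.
F [August 19, August 21] → after → excluded.
G [August 13, August 26] → after → excluded.
J [August 11, August 13] → after → excluded.
L [August 8, August 21] → overlapped-by → candidate.
P [August 13, August 20] → after → excluded.
S [August 10, August 23] → met-by → excluded.
Z [August 20, August 24] → after → excluded.
Among candidates, latest end is August 21 → L.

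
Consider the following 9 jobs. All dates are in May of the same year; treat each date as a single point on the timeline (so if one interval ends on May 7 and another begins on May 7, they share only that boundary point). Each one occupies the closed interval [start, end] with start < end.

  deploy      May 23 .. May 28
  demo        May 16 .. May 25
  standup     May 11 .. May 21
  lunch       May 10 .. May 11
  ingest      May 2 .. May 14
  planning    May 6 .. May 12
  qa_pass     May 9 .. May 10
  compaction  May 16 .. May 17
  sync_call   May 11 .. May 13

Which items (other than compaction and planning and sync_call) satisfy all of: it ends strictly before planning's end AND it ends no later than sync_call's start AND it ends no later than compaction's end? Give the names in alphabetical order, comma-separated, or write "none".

Conditions: its end is strictly before planning's end (X.end < May 12) AND its end is no later than sync_call's start (X.end <= May 11) AND its end is no later than compaction's end (X.end <= May 17).
demo: end May 25 < May 12? ✗; end May 25 <= May 11? ✗; end May 25 <= May 17? ✗ → no.
deploy: end May 28 < May 12? ✗; end May 28 <= May 11? ✗; end May 28 <= May 17? ✗ → no.
ingest: end May 14 < May 12? ✗; end May 14 <= May 11? ✗; end May 14 <= May 17? ✓ → no.
lunch: end May 11 < May 12? ✓; end May 11 <= May 11? ✓; end May 11 <= May 17? ✓ → yes.
qa_pass: end May 10 < May 12? ✓; end May 10 <= May 11? ✓; end May 10 <= May 17? ✓ → yes.
standup: end May 21 < May 12? ✗; end May 21 <= May 11? ✗; end May 21 <= May 17? ✗ → no.
Result: lunch, qa_pass.

lunch, qa_pass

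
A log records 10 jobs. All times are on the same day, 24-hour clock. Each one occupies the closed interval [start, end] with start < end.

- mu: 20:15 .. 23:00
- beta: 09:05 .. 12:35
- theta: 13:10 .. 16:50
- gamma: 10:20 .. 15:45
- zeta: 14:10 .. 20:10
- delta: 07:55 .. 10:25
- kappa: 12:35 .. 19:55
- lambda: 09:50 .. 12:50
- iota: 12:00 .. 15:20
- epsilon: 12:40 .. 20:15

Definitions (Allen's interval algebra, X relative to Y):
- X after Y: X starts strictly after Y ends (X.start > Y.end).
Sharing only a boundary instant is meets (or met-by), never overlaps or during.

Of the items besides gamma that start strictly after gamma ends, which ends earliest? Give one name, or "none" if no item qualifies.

mu

Target gamma = [10:20, 15:45].
beta [09:05, 12:35] → overlaps → excluded.
delta [07:55, 10:25] → overlaps → excluded.
epsilon [12:40, 20:15] → overlapped-by → excluded.
iota [12:00, 15:20] → during → excluded.
kappa [12:35, 19:55] → overlapped-by → excluded.
lambda [09:50, 12:50] → overlaps → excluded.
mu [20:15, 23:00] → after → candidate.
theta [13:10, 16:50] → overlapped-by → excluded.
zeta [14:10, 20:10] → overlapped-by → excluded.
Among candidates, earliest end is 23:00 → mu.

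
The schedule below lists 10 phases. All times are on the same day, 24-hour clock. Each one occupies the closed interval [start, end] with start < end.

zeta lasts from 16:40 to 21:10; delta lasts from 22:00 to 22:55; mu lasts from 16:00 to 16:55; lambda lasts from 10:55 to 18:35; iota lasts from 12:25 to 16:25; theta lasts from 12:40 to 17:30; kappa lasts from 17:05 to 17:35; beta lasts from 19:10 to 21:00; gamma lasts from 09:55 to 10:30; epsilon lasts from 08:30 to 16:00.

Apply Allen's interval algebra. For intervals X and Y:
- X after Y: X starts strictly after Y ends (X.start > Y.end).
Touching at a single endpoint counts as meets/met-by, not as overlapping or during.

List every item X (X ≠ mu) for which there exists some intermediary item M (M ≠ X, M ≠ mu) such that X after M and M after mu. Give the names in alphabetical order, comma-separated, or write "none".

Target mu = [16:00, 16:55].
Intermediaries M with M after mu: beta, delta, kappa.
Via beta — items with X after beta: delta.
Via delta — items with X after delta: none.
Via kappa — items with X after kappa: beta, delta.
Union: beta, delta.

beta, delta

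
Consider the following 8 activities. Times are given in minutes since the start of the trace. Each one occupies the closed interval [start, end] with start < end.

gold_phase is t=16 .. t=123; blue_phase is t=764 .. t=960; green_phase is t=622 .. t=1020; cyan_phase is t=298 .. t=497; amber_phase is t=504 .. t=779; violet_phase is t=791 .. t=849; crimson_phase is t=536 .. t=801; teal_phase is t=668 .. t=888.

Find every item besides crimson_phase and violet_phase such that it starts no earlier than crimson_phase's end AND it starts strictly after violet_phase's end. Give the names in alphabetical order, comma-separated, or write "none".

none

Conditions: its start is no earlier than crimson_phase's end (X.start >= t=801) AND its start is strictly after violet_phase's end (X.start > t=849).
amber_phase: start t=504 >= t=801? ✗; start t=504 > t=849? ✗ → no.
blue_phase: start t=764 >= t=801? ✗; start t=764 > t=849? ✗ → no.
cyan_phase: start t=298 >= t=801? ✗; start t=298 > t=849? ✗ → no.
gold_phase: start t=16 >= t=801? ✗; start t=16 > t=849? ✗ → no.
green_phase: start t=622 >= t=801? ✗; start t=622 > t=849? ✗ → no.
teal_phase: start t=668 >= t=801? ✗; start t=668 > t=849? ✗ → no.
Result: none.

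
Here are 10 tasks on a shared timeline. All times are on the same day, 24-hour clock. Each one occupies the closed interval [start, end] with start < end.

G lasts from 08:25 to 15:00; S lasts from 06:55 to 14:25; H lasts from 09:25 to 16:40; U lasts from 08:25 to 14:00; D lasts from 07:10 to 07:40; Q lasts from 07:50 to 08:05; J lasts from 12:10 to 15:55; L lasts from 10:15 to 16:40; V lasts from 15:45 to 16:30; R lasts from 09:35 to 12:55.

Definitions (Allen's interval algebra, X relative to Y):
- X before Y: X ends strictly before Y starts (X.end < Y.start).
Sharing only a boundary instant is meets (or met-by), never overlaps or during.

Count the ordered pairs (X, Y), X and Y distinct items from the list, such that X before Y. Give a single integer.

19

Checking all 90 ordered pairs for relation 'before'; matching pairs in alphabetical order:
(D, G): D before G ✓
(D, H): D before H ✓
(D, J): D before J ✓
(D, L): D before L ✓
(D, Q): D before Q ✓
(D, R): D before R ✓
(D, U): D before U ✓
(D, V): D before V ✓
(G, V): G before V ✓
(Q, G): Q before G ✓
(Q, H): Q before H ✓
(Q, J): Q before J ✓
(Q, L): Q before L ✓
(Q, R): Q before R ✓
(Q, U): Q before U ✓
(Q, V): Q before V ✓
(R, V): R before V ✓
(S, V): S before V ✓
(U, V): U before V ✓
Count: 19.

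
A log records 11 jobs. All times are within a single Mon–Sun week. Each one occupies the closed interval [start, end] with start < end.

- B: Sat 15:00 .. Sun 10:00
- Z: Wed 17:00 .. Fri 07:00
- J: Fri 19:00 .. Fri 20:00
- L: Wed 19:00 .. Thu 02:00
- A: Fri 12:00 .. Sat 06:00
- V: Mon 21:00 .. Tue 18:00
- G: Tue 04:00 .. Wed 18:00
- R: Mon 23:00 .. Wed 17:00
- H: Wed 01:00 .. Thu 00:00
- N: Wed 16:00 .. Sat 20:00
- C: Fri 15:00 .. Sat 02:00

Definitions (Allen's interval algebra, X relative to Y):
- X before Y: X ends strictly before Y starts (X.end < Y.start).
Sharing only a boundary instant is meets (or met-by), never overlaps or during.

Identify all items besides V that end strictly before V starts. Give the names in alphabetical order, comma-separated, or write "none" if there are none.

none

Target V = [Mon 21:00, Tue 18:00].
A [Fri 12:00, Sat 06:00] → after → no.
B [Sat 15:00, Sun 10:00] → after → no.
C [Fri 15:00, Sat 02:00] → after → no.
G [Tue 04:00, Wed 18:00] → overlapped-by → no.
H [Wed 01:00, Thu 00:00] → after → no.
J [Fri 19:00, Fri 20:00] → after → no.
L [Wed 19:00, Thu 02:00] → after → no.
N [Wed 16:00, Sat 20:00] → after → no.
R [Mon 23:00, Wed 17:00] → overlapped-by → no.
Z [Wed 17:00, Fri 07:00] → after → no.
Result: none.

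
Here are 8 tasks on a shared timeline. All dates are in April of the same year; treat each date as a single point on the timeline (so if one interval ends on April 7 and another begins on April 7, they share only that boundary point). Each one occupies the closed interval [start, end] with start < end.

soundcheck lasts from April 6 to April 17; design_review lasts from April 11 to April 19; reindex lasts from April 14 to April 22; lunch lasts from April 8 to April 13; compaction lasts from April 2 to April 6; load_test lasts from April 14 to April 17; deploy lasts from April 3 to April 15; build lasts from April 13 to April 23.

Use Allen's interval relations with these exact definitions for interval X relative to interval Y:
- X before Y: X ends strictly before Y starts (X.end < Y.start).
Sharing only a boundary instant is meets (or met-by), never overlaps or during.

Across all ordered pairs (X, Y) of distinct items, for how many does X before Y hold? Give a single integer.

7

Checking all 56 ordered pairs for relation 'before'; matching pairs in alphabetical order:
(compaction, build): compaction before build ✓
(compaction, design_review): compaction before design_review ✓
(compaction, load_test): compaction before load_test ✓
(compaction, lunch): compaction before lunch ✓
(compaction, reindex): compaction before reindex ✓
(lunch, load_test): lunch before load_test ✓
(lunch, reindex): lunch before reindex ✓
Count: 7.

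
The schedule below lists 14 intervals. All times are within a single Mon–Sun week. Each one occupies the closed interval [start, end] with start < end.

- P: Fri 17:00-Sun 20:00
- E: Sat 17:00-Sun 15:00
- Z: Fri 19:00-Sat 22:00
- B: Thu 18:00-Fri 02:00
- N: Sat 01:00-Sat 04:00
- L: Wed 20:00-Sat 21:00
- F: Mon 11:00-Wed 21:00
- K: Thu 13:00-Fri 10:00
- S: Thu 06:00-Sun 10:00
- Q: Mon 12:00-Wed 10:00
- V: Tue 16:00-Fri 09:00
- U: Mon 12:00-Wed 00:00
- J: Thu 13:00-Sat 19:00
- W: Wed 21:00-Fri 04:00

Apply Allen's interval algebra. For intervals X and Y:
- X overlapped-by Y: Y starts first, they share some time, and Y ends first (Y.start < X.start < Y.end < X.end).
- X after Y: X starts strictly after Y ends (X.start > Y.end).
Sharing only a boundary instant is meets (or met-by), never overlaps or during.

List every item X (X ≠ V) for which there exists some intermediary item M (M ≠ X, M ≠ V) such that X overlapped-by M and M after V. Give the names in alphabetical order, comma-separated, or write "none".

Target V = [Tue 16:00, Fri 09:00].
Intermediaries M with M after V: E, N, P, Z.
Via E — items with X overlapped-by E: none.
Via N — items with X overlapped-by N: none.
Via P — items with X overlapped-by P: none.
Via Z — items with X overlapped-by Z: E.
Union: E.

E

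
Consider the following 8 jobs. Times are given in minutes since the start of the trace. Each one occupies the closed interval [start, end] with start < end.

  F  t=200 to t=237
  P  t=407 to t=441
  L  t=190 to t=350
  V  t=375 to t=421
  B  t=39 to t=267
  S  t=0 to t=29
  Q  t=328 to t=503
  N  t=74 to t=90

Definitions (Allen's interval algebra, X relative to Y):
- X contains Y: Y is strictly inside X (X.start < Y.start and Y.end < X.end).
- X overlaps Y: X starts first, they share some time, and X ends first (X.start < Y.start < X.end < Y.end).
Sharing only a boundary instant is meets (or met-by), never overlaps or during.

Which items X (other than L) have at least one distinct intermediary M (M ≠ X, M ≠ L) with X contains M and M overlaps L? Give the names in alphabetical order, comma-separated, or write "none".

none

Target L = [t=190, t=350].
Intermediaries M with M overlaps L: B.
Via B — items with X contains B: none.
Union: none.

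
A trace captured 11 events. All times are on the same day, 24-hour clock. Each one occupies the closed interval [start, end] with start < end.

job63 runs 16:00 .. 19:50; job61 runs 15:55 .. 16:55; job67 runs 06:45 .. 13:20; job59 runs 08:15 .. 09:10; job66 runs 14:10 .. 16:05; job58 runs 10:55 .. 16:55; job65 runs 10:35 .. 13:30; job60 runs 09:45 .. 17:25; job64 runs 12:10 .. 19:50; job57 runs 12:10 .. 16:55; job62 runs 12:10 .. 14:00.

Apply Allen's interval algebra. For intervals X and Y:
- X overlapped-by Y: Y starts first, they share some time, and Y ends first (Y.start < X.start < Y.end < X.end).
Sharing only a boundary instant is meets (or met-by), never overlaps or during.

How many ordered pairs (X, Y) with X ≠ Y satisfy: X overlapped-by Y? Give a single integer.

Checking all 110 ordered pairs for relation 'overlapped-by'; matching pairs in alphabetical order:
(job57, job65): job57 overlapped-by job65 ✓
(job57, job67): job57 overlapped-by job67 ✓
(job58, job65): job58 overlapped-by job65 ✓
(job58, job67): job58 overlapped-by job67 ✓
(job60, job67): job60 overlapped-by job67 ✓
(job61, job66): job61 overlapped-by job66 ✓
(job62, job65): job62 overlapped-by job65 ✓
(job62, job67): job62 overlapped-by job67 ✓
(job63, job57): job63 overlapped-by job57 ✓
(job63, job58): job63 overlapped-by job58 ✓
(job63, job60): job63 overlapped-by job60 ✓
(job63, job61): job63 overlapped-by job61 ✓
(job63, job66): job63 overlapped-by job66 ✓
(job64, job58): job64 overlapped-by job58 ✓
(job64, job60): job64 overlapped-by job60 ✓
(job64, job65): job64 overlapped-by job65 ✓
(job64, job67): job64 overlapped-by job67 ✓
(job65, job67): job65 overlapped-by job67 ✓
Count: 18.

18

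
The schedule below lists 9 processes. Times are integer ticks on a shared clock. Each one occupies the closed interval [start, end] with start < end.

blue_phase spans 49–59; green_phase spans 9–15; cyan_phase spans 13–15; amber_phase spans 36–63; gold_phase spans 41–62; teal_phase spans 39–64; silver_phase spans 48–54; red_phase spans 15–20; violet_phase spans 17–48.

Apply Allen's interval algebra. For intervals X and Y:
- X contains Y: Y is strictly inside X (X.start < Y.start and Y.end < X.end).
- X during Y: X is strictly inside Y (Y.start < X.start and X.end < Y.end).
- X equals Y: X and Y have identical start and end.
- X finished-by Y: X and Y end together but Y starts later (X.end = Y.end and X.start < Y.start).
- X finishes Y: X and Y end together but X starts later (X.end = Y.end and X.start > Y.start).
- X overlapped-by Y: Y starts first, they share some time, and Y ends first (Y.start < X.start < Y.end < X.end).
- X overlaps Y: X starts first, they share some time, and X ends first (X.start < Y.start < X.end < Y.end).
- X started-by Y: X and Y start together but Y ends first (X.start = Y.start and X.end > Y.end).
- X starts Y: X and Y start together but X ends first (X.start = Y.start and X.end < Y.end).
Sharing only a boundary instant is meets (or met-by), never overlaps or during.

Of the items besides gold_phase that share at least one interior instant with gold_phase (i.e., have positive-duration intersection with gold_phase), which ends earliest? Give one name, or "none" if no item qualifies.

violet_phase

Target gold_phase = [41, 62].
amber_phase [36, 63] → contains → candidate.
blue_phase [49, 59] → during → candidate.
cyan_phase [13, 15] → before → excluded.
green_phase [9, 15] → before → excluded.
red_phase [15, 20] → before → excluded.
silver_phase [48, 54] → during → candidate.
teal_phase [39, 64] → contains → candidate.
violet_phase [17, 48] → overlaps → candidate.
Among candidates, earliest end is 48 → violet_phase.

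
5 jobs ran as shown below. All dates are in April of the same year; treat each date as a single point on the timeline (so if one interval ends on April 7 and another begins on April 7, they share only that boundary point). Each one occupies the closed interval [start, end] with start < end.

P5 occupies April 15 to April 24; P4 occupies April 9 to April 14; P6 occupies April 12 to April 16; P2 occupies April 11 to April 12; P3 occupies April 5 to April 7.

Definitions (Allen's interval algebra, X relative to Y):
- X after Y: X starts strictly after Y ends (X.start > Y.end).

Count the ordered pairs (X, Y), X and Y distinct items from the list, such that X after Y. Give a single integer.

Checking all 20 ordered pairs for relation 'after'; matching pairs in alphabetical order:
(P2, P3): P2 after P3 ✓
(P4, P3): P4 after P3 ✓
(P5, P2): P5 after P2 ✓
(P5, P3): P5 after P3 ✓
(P5, P4): P5 after P4 ✓
(P6, P3): P6 after P3 ✓
Count: 6.

6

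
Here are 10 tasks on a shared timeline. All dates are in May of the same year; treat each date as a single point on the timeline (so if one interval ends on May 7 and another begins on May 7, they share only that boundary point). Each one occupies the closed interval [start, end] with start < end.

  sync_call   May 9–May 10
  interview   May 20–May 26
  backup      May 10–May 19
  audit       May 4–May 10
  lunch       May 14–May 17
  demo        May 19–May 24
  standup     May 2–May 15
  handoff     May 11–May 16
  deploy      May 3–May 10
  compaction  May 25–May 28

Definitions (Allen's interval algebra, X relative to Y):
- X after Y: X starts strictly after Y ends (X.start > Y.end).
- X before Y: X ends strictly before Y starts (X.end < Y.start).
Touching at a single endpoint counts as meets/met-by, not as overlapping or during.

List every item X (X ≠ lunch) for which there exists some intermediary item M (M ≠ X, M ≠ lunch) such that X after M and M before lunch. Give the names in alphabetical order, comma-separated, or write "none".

Target lunch = [May 14, May 17].
Intermediaries M with M before lunch: audit, deploy, sync_call.
Via audit — items with X after audit: compaction, demo, handoff, interview.
Via deploy — items with X after deploy: compaction, demo, handoff, interview.
Via sync_call — items with X after sync_call: compaction, demo, handoff, interview.
Union: compaction, demo, handoff, interview.

compaction, demo, handoff, interview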